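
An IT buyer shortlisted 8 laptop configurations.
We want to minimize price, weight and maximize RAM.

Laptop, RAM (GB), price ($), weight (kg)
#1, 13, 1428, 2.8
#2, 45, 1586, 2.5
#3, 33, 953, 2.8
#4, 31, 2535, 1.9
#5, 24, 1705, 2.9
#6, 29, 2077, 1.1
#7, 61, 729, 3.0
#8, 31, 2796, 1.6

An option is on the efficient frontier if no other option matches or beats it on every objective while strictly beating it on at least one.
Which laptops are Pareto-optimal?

#2, #3, #4, #6, #7, #8

#1: dominated by #3 (RAM 33≥13, price 953≤1428, weight 2.8≤2.8).
#2: not dominated.
#3: not dominated.
#4: not dominated.
#5: dominated by #2 (RAM 45≥24, price 1586≤1705, weight 2.5≤2.9).
#6: not dominated (best weight).
#7: not dominated (best RAM).
#8: not dominated.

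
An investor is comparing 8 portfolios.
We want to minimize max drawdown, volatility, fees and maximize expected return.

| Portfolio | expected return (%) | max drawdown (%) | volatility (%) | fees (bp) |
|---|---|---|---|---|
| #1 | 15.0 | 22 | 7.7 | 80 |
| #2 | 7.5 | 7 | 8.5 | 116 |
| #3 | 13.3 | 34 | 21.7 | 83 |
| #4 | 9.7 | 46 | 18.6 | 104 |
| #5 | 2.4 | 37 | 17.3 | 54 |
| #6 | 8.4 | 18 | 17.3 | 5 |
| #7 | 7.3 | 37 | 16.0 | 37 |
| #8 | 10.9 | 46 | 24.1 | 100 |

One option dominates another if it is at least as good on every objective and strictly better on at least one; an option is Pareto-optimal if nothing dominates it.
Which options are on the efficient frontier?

#1: not dominated (best expected return).
#2: not dominated (best max drawdown).
#3: dominated by #1 (expected return 15.0≥13.3, max drawdown 22≤34, volatility 7.7≤21.7, fees 80≤83).
#4: dominated by #1 (expected return 15.0≥9.7, max drawdown 22≤46, volatility 7.7≤18.6, fees 80≤104).
#5: dominated by #6 (expected return 8.4≥2.4, max drawdown 18≤37, volatility 17.3≤17.3, fees 5≤54).
#6: not dominated (best fees).
#7: not dominated.
#8: dominated by #1 (expected return 15.0≥10.9, max drawdown 22≤46, volatility 7.7≤24.1, fees 80≤100).

#1, #2, #6, #7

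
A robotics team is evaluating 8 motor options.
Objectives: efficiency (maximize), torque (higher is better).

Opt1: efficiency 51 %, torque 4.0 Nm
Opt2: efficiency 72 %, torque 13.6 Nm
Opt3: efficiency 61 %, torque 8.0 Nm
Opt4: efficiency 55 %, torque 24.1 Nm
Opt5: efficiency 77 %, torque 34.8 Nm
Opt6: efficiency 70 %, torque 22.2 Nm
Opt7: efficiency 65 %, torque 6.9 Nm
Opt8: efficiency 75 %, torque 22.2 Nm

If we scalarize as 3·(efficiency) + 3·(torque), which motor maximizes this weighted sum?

Opt5

Opt1: 3·51 + 3·4.0 = 165.0
Opt2: 3·72 + 3·13.6 = 256.8
Opt3: 3·61 + 3·8.0 = 207.0
Opt4: 3·55 + 3·24.1 = 237.3
Opt5: 3·77 + 3·34.8 = 335.4
Opt6: 3·70 + 3·22.2 = 276.6
Opt7: 3·65 + 3·6.9 = 215.7
Opt8: 3·75 + 3·22.2 = 291.6
Highest: Opt5 at 335.4.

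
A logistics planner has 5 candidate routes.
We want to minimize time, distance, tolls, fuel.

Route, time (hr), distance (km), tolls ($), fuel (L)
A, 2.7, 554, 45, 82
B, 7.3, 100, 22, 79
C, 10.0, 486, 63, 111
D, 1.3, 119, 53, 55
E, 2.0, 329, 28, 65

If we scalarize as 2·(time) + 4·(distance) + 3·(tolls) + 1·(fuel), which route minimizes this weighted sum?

B

A: 2·2.7 + 4·554 + 3·45 + 1·82 = 2438.4
B: 2·7.3 + 4·100 + 3·22 + 1·79 = 559.6
C: 2·10.0 + 4·486 + 3·63 + 1·111 = 2264.0
D: 2·1.3 + 4·119 + 3·53 + 1·55 = 692.6
E: 2·2.0 + 4·329 + 3·28 + 1·65 = 1469.0
Lowest: B at 559.6.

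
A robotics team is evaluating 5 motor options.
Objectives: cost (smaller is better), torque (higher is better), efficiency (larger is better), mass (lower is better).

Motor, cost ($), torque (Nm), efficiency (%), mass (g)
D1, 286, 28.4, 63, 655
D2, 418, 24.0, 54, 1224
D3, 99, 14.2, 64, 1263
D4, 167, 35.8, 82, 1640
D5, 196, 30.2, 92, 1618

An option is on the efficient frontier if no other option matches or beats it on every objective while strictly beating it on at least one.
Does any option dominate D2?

Yes

D1 vs D2: cost 286≤418, torque 28.4≥24.0, efficiency 63≥54, mass 655≤1224 — D1 is at least as good on every objective and strictly better on at least one, so D1 dominates D2.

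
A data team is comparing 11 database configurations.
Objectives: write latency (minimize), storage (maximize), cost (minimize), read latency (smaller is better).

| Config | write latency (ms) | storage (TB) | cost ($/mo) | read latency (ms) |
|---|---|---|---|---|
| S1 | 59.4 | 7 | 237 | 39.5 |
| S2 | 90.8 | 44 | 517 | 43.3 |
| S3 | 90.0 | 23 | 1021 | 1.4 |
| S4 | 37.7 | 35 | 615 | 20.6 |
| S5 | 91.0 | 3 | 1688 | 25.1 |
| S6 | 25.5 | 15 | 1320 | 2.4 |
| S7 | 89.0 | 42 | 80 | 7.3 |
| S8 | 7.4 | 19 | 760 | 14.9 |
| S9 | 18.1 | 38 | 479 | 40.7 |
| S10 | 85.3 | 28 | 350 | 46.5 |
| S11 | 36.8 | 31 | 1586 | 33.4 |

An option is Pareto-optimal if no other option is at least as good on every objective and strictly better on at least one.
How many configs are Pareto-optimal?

S1: not dominated.
S2: not dominated (best storage).
S3: not dominated (best read latency).
S4: not dominated.
S5: dominated by S3 (write latency 90.0≤91.0, storage 23≥3, cost 1021≤1688, read latency 1.4≤25.1).
S6: not dominated.
S7: not dominated (best cost).
S8: not dominated (best write latency).
S9: not dominated.
S10: not dominated.
S11: not dominated.
Pareto-optimal: S1, S2, S3, S4, S6, S7, S8, S9, S10, S11 → 10.

10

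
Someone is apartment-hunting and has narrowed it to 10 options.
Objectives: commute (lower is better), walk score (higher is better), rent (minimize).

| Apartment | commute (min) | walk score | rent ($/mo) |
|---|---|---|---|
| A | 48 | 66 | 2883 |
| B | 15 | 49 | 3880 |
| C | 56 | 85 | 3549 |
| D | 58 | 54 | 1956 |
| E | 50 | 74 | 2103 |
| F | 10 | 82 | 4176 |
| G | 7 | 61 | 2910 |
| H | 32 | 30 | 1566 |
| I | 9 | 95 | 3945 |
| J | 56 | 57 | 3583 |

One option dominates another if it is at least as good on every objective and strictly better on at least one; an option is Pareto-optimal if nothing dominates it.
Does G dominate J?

Yes

G vs J: commute 7≤56, walk score 61≥57, rent 2910≤3583 — G is at least as good on every objective with at least one strict improvement.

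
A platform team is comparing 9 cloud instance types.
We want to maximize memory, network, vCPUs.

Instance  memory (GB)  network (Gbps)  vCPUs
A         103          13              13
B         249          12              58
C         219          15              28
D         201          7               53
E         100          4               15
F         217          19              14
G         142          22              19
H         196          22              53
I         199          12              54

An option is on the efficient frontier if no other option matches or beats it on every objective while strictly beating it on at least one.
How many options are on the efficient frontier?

A: dominated by C (memory 219≥103, network 15≥13, vCPUs 28≥13).
B: not dominated (best memory).
C: not dominated.
D: dominated by B (memory 249≥201, network 12≥7, vCPUs 58≥53).
E: dominated by B (memory 249≥100, network 12≥4, vCPUs 58≥15).
F: not dominated.
G: dominated by H (memory 196≥142, network 22≥22, vCPUs 53≥19).
H: not dominated.
I: dominated by B (memory 249≥199, network 12≥12, vCPUs 58≥54).
Pareto-optimal: B, C, F, H → 4.

4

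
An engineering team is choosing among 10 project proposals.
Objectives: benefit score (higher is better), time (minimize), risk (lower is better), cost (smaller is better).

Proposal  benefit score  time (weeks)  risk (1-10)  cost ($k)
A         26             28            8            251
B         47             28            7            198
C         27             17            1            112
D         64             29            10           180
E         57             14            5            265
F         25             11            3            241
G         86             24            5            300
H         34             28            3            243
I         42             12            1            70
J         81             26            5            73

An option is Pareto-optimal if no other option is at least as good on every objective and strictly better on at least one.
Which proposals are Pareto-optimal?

E, F, G, I, J

A: dominated by B (benefit score 47≥26, time 28≤28, risk 7≤8, cost 198≤251).
B: dominated by J (benefit score 81≥47, time 26≤28, risk 5≤7, cost 73≤198).
C: dominated by I (benefit score 42≥27, time 12≤17, risk 1≤1, cost 70≤112).
D: dominated by J (benefit score 81≥64, time 26≤29, risk 5≤10, cost 73≤180).
E: not dominated.
F: not dominated (best time).
G: not dominated (best benefit score).
H: dominated by I (benefit score 42≥34, time 12≤28, risk 1≤3, cost 70≤243).
I: not dominated (best cost).
J: not dominated.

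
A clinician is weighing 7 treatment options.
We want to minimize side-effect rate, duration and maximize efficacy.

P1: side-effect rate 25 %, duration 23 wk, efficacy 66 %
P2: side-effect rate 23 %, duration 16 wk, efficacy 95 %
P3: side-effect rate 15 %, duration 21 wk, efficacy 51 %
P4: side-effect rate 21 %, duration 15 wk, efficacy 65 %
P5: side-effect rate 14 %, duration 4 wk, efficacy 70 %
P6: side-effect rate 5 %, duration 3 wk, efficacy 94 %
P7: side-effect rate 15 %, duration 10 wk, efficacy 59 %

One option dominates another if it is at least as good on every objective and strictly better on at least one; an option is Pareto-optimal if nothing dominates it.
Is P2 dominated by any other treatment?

No

P1: worse on side-effect rate (25 vs 23).
P3: worse on duration (21 vs 16).
P4: worse on efficacy (65 vs 95).
P5: worse on efficacy (70 vs 95).
P6: worse on efficacy (94 vs 95).
P7: worse on efficacy (59 vs 95).
No option is at least as good as P2 on every objective and strictly better on one.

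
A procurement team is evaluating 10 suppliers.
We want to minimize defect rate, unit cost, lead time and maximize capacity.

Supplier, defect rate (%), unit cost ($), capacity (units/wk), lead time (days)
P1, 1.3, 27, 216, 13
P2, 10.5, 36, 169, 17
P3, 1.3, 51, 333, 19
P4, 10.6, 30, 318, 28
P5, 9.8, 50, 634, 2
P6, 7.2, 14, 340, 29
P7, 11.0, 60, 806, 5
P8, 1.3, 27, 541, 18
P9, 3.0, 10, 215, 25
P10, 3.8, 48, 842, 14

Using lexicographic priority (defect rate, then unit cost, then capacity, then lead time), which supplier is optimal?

First minimize defect rate: best is 1.3, kept {P1, P3, P8}.
Then minimize unit cost: best is 27, kept {P1, P8}.
Then maximize capacity: best is 541, kept {P8}.

P8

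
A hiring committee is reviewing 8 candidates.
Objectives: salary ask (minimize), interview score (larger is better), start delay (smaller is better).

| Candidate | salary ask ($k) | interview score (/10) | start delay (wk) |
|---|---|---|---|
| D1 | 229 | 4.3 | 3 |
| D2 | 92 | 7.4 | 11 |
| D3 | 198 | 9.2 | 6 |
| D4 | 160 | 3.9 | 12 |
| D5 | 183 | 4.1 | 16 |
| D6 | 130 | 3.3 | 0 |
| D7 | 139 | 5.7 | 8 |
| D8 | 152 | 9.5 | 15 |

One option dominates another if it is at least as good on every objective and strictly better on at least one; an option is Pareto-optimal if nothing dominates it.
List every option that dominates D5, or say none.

D2: salary ask 92≤183, interview score 7.4≥4.1, start delay 11≤16 — dominates D5.
D7: salary ask 139≤183, interview score 5.7≥4.1, start delay 8≤16 — dominates D5.
D8: salary ask 152≤183, interview score 9.5≥4.1, start delay 15≤16 — dominates D5.
Others (D1, D3, D4, D6) are each worse than D5 on at least one objective.

D2, D7, D8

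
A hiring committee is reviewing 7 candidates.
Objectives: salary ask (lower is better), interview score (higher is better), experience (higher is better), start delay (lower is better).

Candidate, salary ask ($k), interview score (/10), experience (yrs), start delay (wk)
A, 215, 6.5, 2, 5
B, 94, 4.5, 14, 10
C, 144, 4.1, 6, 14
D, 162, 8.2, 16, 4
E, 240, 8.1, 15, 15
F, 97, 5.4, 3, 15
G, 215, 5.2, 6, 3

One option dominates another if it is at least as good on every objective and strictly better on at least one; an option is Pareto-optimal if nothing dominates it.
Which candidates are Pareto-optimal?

B, D, F, G

A: dominated by D (salary ask 162≤215, interview score 8.2≥6.5, experience 16≥2, start delay 4≤5).
B: not dominated (best salary ask).
C: dominated by B (salary ask 94≤144, interview score 4.5≥4.1, experience 14≥6, start delay 10≤14).
D: not dominated (best interview score).
E: dominated by D (salary ask 162≤240, interview score 8.2≥8.1, experience 16≥15, start delay 4≤15).
F: not dominated.
G: not dominated (best start delay).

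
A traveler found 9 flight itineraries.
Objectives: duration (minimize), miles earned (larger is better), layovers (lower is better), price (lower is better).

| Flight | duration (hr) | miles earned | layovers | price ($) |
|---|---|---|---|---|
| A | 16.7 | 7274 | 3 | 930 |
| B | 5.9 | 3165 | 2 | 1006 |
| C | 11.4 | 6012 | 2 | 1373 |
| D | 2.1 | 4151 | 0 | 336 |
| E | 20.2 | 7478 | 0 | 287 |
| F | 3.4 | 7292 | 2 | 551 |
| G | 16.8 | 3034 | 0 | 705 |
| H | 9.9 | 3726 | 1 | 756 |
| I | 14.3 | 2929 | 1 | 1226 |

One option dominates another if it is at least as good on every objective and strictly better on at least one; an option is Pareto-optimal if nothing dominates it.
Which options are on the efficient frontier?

D, E, F

A: dominated by F (duration 3.4≤16.7, miles earned 7292≥7274, layovers 2≤3, price 551≤930).
B: dominated by D (duration 2.1≤5.9, miles earned 4151≥3165, layovers 0≤2, price 336≤1006).
C: dominated by F (duration 3.4≤11.4, miles earned 7292≥6012, layovers 2≤2, price 551≤1373).
D: not dominated (best duration).
E: not dominated (best miles earned).
F: not dominated.
G: dominated by D (duration 2.1≤16.8, miles earned 4151≥3034, layovers 0≤0, price 336≤705).
H: dominated by D (duration 2.1≤9.9, miles earned 4151≥3726, layovers 0≤1, price 336≤756).
I: dominated by D (duration 2.1≤14.3, miles earned 4151≥2929, layovers 0≤1, price 336≤1226).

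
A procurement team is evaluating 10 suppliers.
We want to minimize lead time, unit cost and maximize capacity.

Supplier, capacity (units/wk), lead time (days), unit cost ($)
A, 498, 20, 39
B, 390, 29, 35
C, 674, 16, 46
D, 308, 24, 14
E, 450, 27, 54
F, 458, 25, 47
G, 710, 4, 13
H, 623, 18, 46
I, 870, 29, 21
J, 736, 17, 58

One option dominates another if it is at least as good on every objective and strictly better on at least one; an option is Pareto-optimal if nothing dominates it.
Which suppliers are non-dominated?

A: dominated by G (capacity 710≥498, lead time 4≤20, unit cost 13≤39).
B: dominated by G (capacity 710≥390, lead time 4≤29, unit cost 13≤35).
C: dominated by G (capacity 710≥674, lead time 4≤16, unit cost 13≤46).
D: dominated by G (capacity 710≥308, lead time 4≤24, unit cost 13≤14).
E: dominated by A (capacity 498≥450, lead time 20≤27, unit cost 39≤54).
F: dominated by A (capacity 498≥458, lead time 20≤25, unit cost 39≤47).
G: not dominated (best lead time).
H: dominated by C (capacity 674≥623, lead time 16≤18, unit cost 46≤46).
I: not dominated (best capacity).
J: not dominated.

G, I, J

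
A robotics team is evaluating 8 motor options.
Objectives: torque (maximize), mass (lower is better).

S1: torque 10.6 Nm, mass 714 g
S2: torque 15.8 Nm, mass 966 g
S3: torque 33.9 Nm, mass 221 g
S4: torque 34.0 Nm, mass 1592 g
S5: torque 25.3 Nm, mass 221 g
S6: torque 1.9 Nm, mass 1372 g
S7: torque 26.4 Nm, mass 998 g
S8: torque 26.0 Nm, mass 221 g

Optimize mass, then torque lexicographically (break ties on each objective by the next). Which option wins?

First minimize mass: best is 221, kept {S3, S5, S8}.
Then maximize torque: best is 33.9, kept {S3}.

S3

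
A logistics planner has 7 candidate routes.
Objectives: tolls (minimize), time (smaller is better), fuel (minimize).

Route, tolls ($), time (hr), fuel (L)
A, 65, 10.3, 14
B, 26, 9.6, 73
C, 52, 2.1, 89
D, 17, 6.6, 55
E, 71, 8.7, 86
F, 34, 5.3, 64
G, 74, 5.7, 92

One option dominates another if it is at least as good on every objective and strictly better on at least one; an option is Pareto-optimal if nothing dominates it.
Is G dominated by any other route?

Yes

C vs G: tolls 52≤74, time 2.1≤5.7, fuel 89≤92 — C is at least as good on every objective and strictly better on at least one, so C dominates G.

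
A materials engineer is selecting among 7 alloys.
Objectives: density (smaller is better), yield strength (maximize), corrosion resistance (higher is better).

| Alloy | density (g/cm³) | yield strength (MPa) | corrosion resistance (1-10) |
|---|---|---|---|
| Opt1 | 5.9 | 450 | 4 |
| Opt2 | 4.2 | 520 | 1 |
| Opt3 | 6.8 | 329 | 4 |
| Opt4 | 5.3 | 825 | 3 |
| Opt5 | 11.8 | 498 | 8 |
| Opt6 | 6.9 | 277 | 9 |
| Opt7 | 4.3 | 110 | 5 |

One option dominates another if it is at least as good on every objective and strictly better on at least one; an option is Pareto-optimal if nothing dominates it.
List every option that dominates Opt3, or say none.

Opt1: density 5.9≤6.8, yield strength 450≥329, corrosion resistance 4≥4 — dominates Opt3.
Others (Opt2, Opt4, Opt5, Opt6, Opt7) are each worse than Opt3 on at least one objective.

Opt1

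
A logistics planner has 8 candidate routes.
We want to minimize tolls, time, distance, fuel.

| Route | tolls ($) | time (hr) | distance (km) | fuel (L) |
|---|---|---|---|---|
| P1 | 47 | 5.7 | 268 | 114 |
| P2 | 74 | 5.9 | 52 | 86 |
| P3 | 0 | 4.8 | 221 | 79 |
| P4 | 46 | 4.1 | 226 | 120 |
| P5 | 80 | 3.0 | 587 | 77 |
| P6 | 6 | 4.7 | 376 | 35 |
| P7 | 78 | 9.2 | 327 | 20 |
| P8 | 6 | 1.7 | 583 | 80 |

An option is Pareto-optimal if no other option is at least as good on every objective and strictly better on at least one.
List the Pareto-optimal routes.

P1: dominated by P3 (tolls 0≤47, time 4.8≤5.7, distance 221≤268, fuel 79≤114).
P2: not dominated (best distance).
P3: not dominated (best tolls).
P4: not dominated.
P5: not dominated.
P6: not dominated.
P7: not dominated (best fuel).
P8: not dominated (best time).

P2, P3, P4, P5, P6, P7, P8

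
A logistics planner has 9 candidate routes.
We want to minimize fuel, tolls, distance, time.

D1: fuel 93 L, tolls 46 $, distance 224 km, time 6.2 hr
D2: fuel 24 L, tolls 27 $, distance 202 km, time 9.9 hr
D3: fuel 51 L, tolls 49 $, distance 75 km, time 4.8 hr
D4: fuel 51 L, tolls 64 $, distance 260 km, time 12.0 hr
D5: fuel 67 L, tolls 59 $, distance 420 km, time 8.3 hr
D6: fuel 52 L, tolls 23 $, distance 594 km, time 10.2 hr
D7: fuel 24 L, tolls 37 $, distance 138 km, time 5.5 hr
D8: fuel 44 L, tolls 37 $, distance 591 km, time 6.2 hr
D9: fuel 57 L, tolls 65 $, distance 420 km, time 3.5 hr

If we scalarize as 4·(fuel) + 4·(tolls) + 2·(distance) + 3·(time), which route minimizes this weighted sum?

D1: 4·93 + 4·46 + 2·224 + 3·6.2 = 1022.6
D2: 4·24 + 4·27 + 2·202 + 3·9.9 = 637.7
D3: 4·51 + 4·49 + 2·75 + 3·4.8 = 564.4
D4: 4·51 + 4·64 + 2·260 + 3·12.0 = 1016.0
D5: 4·67 + 4·59 + 2·420 + 3·8.3 = 1368.9
D6: 4·52 + 4·23 + 2·594 + 3·10.2 = 1518.6
D7: 4·24 + 4·37 + 2·138 + 3·5.5 = 536.5
D8: 4·44 + 4·37 + 2·591 + 3·6.2 = 1524.6
D9: 4·57 + 4·65 + 2·420 + 3·3.5 = 1338.5
Lowest: D7 at 536.5.

D7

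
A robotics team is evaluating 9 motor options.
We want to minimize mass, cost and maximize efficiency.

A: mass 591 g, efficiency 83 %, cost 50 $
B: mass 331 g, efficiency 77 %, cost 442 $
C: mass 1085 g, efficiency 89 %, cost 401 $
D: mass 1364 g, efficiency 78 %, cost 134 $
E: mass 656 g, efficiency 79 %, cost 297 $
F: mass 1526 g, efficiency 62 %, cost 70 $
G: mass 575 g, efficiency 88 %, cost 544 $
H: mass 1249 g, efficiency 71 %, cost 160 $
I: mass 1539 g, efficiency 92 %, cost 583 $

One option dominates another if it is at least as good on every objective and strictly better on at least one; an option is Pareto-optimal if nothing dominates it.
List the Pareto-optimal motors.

A, B, C, G, I

A: not dominated (best cost).
B: not dominated (best mass).
C: not dominated.
D: dominated by A (mass 591≤1364, efficiency 83≥78, cost 50≤134).
E: dominated by A (mass 591≤656, efficiency 83≥79, cost 50≤297).
F: dominated by A (mass 591≤1526, efficiency 83≥62, cost 50≤70).
G: not dominated.
H: dominated by A (mass 591≤1249, efficiency 83≥71, cost 50≤160).
I: not dominated (best efficiency).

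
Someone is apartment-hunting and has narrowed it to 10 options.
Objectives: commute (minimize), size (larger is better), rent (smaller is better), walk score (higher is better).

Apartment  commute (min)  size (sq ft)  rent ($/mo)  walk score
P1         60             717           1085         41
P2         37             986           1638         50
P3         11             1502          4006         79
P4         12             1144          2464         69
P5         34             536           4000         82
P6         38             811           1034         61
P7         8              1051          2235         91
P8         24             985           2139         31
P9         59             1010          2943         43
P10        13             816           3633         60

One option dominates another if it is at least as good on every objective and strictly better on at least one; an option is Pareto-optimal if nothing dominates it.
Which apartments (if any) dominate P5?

P7: commute 8≤34, size 1051≥536, rent 2235≤4000, walk score 91≥82 — dominates P5.
Others (P1, P2, P3, P4, P6, P8, P9, P10) are each worse than P5 on at least one objective.

P7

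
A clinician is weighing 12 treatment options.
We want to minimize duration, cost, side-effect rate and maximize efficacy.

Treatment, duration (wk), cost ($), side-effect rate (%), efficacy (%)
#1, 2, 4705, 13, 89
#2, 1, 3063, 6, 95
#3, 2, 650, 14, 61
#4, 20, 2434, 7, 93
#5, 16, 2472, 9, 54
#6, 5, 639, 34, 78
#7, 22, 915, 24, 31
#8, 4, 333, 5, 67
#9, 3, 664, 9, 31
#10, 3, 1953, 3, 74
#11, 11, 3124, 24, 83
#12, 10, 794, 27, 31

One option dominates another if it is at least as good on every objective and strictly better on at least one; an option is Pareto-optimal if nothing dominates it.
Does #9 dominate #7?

Yes

#9 vs #7: duration 3≤22, cost 664≤915, side-effect rate 9≤24, efficacy 31≥31 — #9 is at least as good on every objective with at least one strict improvement.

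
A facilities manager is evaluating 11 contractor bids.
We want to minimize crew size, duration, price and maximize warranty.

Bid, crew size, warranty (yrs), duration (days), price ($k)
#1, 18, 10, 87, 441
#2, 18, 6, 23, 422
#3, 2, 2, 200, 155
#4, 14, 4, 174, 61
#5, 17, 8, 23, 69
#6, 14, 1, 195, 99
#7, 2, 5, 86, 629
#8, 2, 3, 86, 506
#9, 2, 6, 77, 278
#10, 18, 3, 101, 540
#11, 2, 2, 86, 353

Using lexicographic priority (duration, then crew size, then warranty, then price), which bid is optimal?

First minimize duration: best is 23, kept {#2, #5}.
Then minimize crew size: best is 17, kept {#5}.

#5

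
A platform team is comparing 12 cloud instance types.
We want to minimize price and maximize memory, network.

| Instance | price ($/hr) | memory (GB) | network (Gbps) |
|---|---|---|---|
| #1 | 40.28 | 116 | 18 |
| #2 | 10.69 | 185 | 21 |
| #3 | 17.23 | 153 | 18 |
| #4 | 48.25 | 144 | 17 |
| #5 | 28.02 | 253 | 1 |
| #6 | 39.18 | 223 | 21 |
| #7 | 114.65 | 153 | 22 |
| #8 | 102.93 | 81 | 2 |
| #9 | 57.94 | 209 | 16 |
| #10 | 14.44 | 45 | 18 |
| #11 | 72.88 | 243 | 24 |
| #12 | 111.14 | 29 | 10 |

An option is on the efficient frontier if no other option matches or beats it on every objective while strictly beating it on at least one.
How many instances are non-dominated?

4

#1: dominated by #2 (price 10.69≤40.28, memory 185≥116, network 21≥18).
#2: not dominated (best price).
#3: dominated by #2 (price 10.69≤17.23, memory 185≥153, network 21≥18).
#4: dominated by #2 (price 10.69≤48.25, memory 185≥144, network 21≥17).
#5: not dominated (best memory).
#6: not dominated.
#7: dominated by #11 (price 72.88≤114.65, memory 243≥153, network 24≥22).
#8: dominated by #1 (price 40.28≤102.93, memory 116≥81, network 18≥2).
#9: dominated by #6 (price 39.18≤57.94, memory 223≥209, network 21≥16).
#10: dominated by #2 (price 10.69≤14.44, memory 185≥45, network 21≥18).
#11: not dominated (best network).
#12: dominated by #1 (price 40.28≤111.14, memory 116≥29, network 18≥10).
Pareto-optimal: #2, #5, #6, #11 → 4.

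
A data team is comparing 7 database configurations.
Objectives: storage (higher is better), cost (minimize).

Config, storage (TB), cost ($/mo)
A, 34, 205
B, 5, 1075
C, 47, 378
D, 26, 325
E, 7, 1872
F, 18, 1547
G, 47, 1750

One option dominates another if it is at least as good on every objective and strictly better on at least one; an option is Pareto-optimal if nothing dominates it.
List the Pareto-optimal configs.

A, C

A: not dominated (best cost).
B: dominated by A (storage 34≥5, cost 205≤1075).
C: not dominated.
D: dominated by A (storage 34≥26, cost 205≤325).
E: dominated by A (storage 34≥7, cost 205≤1872).
F: dominated by A (storage 34≥18, cost 205≤1547).
G: dominated by C (storage 47≥47, cost 378≤1750).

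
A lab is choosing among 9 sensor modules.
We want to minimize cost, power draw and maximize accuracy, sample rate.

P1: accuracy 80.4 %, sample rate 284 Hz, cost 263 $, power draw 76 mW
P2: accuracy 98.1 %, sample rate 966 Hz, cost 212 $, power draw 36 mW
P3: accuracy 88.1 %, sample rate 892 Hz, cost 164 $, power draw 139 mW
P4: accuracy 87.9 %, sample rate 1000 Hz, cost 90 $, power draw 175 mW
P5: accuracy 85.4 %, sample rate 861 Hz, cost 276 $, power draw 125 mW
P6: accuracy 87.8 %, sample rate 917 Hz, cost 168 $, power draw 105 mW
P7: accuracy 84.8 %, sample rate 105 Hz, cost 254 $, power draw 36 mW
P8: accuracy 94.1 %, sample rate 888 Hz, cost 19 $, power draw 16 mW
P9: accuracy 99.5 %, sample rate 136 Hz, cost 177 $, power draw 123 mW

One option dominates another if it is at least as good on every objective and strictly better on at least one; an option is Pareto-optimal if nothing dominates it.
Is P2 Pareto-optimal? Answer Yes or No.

P1: worse on accuracy (80.4 vs 98.1).
P3: worse on accuracy (88.1 vs 98.1).
P4: worse on accuracy (87.9 vs 98.1).
P5: worse on accuracy (85.4 vs 98.1).
P6: worse on accuracy (87.8 vs 98.1).
P7: worse on accuracy (84.8 vs 98.1).
P8: worse on accuracy (94.1 vs 98.1).
P9: worse on sample rate (136 vs 966).
No option is at least as good as P2 on every objective and strictly better on one.

Yes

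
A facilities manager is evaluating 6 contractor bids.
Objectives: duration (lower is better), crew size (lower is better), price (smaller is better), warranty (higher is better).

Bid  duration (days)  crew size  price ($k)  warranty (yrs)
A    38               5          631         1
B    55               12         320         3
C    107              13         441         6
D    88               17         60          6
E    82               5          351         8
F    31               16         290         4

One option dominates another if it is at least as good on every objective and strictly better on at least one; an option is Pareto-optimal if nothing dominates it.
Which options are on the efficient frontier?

A: not dominated.
B: not dominated.
C: dominated by E (duration 82≤107, crew size 5≤13, price 351≤441, warranty 8≥6).
D: not dominated (best price).
E: not dominated (best warranty).
F: not dominated (best duration).

A, B, D, E, F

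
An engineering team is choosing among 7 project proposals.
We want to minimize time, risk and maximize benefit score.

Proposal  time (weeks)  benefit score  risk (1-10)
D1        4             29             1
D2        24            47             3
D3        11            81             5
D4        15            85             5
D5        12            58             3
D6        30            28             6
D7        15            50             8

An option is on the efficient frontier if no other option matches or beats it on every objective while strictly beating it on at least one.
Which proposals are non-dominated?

D1: not dominated (best time).
D2: dominated by D5 (time 12≤24, benefit score 58≥47, risk 3≤3).
D3: not dominated.
D4: not dominated (best benefit score).
D5: not dominated.
D6: dominated by D1 (time 4≤30, benefit score 29≥28, risk 1≤6).
D7: dominated by D3 (time 11≤15, benefit score 81≥50, risk 5≤8).

D1, D3, D4, D5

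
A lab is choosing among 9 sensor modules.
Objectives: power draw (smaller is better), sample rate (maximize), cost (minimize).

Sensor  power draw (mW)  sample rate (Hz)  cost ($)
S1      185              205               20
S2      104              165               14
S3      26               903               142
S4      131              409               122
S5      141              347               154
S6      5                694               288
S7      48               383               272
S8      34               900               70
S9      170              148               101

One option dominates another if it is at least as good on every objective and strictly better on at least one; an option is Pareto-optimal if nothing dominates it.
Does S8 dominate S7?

S8 vs S7: power draw 34≤48, sample rate 900≥383, cost 70≤272 — S8 is at least as good on every objective with at least one strict improvement.

Yes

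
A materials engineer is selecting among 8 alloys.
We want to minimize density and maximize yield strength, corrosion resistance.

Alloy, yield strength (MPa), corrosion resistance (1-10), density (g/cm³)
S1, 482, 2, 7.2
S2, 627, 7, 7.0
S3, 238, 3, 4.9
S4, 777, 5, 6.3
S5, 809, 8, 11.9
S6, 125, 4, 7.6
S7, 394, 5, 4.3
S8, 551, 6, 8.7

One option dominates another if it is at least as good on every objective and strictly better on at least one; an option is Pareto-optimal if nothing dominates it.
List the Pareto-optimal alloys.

S1: dominated by S2 (yield strength 627≥482, corrosion resistance 7≥2, density 7.0≤7.2).
S2: not dominated.
S3: dominated by S7 (yield strength 394≥238, corrosion resistance 5≥3, density 4.3≤4.9).
S4: not dominated.
S5: not dominated (best yield strength).
S6: dominated by S2 (yield strength 627≥125, corrosion resistance 7≥4, density 7.0≤7.6).
S7: not dominated (best density).
S8: dominated by S2 (yield strength 627≥551, corrosion resistance 7≥6, density 7.0≤8.7).

S2, S4, S5, S7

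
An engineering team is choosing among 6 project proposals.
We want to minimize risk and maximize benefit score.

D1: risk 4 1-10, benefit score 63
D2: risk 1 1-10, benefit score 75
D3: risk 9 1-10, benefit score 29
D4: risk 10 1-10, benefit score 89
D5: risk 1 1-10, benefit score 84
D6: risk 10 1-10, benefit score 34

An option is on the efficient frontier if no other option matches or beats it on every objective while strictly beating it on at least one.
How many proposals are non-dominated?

D1: dominated by D2 (risk 1≤4, benefit score 75≥63).
D2: dominated by D5 (risk 1≤1, benefit score 84≥75).
D3: dominated by D1 (risk 4≤9, benefit score 63≥29).
D4: not dominated (best benefit score).
D5: not dominated.
D6: dominated by D1 (risk 4≤10, benefit score 63≥34).
Pareto-optimal: D4, D5 → 2.

2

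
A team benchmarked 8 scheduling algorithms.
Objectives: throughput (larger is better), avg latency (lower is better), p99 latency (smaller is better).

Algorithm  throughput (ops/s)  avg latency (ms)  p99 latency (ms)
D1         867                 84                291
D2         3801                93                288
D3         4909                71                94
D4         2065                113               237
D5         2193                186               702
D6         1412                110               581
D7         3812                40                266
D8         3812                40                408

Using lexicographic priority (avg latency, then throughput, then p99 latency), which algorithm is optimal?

D7

First minimize avg latency: best is 40, kept {D7, D8}.
Then maximize throughput: best is 3812, kept {D7, D8}.
Then minimize p99 latency: best is 266, kept {D7}.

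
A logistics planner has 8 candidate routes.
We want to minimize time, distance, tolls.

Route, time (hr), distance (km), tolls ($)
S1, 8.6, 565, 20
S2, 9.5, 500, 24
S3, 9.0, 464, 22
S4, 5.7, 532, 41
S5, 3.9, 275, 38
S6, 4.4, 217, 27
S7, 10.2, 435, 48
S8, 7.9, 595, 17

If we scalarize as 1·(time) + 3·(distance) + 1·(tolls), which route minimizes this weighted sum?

S6

S1: 1·8.6 + 3·565 + 1·20 = 1723.6
S2: 1·9.5 + 3·500 + 1·24 = 1533.5
S3: 1·9.0 + 3·464 + 1·22 = 1423.0
S4: 1·5.7 + 3·532 + 1·41 = 1642.7
S5: 1·3.9 + 3·275 + 1·38 = 866.9
S6: 1·4.4 + 3·217 + 1·27 = 682.4
S7: 1·10.2 + 3·435 + 1·48 = 1363.2
S8: 1·7.9 + 3·595 + 1·17 = 1809.9
Lowest: S6 at 682.4.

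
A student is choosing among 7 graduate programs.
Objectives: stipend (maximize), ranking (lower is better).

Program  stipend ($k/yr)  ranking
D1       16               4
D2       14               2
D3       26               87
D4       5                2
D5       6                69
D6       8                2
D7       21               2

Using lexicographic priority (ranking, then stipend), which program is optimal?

D7

First minimize ranking: best is 2, kept {D2, D4, D6, D7}.
Then maximize stipend: best is 21, kept {D7}.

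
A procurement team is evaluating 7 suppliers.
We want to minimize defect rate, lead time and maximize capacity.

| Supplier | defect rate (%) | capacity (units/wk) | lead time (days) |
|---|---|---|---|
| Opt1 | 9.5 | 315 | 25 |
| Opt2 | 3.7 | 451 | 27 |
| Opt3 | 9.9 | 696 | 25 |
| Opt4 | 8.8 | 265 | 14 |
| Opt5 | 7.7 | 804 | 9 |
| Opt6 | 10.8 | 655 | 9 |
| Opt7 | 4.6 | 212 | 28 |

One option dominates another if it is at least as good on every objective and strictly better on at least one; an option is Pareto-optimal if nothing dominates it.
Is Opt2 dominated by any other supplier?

No

Opt1: worse on defect rate (9.5 vs 3.7).
Opt3: worse on defect rate (9.9 vs 3.7).
Opt4: worse on defect rate (8.8 vs 3.7).
Opt5: worse on defect rate (7.7 vs 3.7).
Opt6: worse on defect rate (10.8 vs 3.7).
Opt7: worse on defect rate (4.6 vs 3.7).
No option is at least as good as Opt2 on every objective and strictly better on one.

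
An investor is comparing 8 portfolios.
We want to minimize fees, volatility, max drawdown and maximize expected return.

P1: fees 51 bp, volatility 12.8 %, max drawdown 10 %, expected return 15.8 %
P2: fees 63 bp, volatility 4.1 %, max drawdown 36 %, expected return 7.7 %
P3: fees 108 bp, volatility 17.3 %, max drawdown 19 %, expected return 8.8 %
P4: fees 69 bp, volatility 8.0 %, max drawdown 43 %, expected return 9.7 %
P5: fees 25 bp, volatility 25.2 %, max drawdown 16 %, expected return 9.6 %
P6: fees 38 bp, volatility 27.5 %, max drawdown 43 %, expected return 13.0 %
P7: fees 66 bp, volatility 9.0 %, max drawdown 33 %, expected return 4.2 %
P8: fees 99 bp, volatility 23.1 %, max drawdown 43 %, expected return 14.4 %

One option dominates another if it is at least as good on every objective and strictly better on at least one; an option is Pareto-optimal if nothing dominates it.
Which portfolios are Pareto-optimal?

P1: not dominated (best max drawdown).
P2: not dominated (best volatility).
P3: dominated by P1 (fees 51≤108, volatility 12.8≤17.3, max drawdown 10≤19, expected return 15.8≥8.8).
P4: not dominated.
P5: not dominated (best fees).
P6: not dominated.
P7: not dominated.
P8: dominated by P1 (fees 51≤99, volatility 12.8≤23.1, max drawdown 10≤43, expected return 15.8≥14.4).

P1, P2, P4, P5, P6, P7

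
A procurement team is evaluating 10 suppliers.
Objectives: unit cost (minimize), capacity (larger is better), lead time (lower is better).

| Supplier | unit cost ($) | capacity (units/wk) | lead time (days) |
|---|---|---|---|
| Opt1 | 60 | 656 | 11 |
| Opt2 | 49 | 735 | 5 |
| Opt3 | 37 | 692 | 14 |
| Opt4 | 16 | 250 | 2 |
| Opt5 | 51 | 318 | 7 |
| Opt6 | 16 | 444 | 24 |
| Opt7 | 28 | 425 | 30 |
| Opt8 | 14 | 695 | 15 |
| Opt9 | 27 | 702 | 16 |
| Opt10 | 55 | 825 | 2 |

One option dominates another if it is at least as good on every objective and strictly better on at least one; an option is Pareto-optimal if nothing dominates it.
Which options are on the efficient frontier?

Opt2, Opt3, Opt4, Opt8, Opt9, Opt10

Opt1: dominated by Opt2 (unit cost 49≤60, capacity 735≥656, lead time 5≤11).
Opt2: not dominated.
Opt3: not dominated.
Opt4: not dominated.
Opt5: dominated by Opt2 (unit cost 49≤51, capacity 735≥318, lead time 5≤7).
Opt6: dominated by Opt8 (unit cost 14≤16, capacity 695≥444, lead time 15≤24).
Opt7: dominated by Opt6 (unit cost 16≤28, capacity 444≥425, lead time 24≤30).
Opt8: not dominated (best unit cost).
Opt9: not dominated.
Opt10: not dominated (best capacity).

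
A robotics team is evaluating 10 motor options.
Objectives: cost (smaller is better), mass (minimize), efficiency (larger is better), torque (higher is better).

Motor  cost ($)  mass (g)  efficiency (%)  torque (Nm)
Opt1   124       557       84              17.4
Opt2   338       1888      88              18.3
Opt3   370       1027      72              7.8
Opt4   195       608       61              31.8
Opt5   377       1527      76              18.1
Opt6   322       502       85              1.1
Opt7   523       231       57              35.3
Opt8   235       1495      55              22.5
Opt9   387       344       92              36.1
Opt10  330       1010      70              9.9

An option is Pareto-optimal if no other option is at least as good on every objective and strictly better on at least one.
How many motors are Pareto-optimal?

Opt1: not dominated (best cost).
Opt2: not dominated.
Opt3: dominated by Opt1 (cost 124≤370, mass 557≤1027, efficiency 84≥72, torque 17.4≥7.8).
Opt4: not dominated.
Opt5: not dominated.
Opt6: not dominated.
Opt7: not dominated (best mass).
Opt8: dominated by Opt4 (cost 195≤235, mass 608≤1495, efficiency 61≥55, torque 31.8≥22.5).
Opt9: not dominated (best efficiency).
Opt10: dominated by Opt1 (cost 124≤330, mass 557≤1010, efficiency 84≥70, torque 17.4≥9.9).
Pareto-optimal: Opt1, Opt2, Opt4, Opt5, Opt6, Opt7, Opt9 → 7.

7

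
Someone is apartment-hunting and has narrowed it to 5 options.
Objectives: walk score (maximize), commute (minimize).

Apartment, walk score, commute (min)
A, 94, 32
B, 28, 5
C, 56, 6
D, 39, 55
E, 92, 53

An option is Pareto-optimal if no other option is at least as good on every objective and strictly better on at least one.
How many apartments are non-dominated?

3

A: not dominated (best walk score).
B: not dominated (best commute).
C: not dominated.
D: dominated by A (walk score 94≥39, commute 32≤55).
E: dominated by A (walk score 94≥92, commute 32≤53).
Pareto-optimal: A, B, C → 3.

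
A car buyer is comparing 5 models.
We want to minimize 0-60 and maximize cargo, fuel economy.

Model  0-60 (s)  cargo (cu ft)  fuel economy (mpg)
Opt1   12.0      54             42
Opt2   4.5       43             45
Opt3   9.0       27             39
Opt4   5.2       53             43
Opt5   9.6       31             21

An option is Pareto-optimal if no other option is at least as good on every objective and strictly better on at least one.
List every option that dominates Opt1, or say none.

Opt2: worse on cargo (43 vs 54).
Opt3: worse on cargo (27 vs 54).
Opt4: worse on cargo (53 vs 54).
Opt5: worse on cargo (31 vs 54).
No option dominates Opt1.

none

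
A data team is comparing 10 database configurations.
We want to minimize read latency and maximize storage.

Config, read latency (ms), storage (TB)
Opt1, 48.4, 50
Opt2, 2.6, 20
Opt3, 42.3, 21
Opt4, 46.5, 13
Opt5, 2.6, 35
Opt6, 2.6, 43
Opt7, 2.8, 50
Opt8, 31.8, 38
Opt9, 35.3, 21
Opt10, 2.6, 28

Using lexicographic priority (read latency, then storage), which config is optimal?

Opt6

First minimize read latency: best is 2.6, kept {Opt2, Opt5, Opt6, Opt10}.
Then maximize storage: best is 43, kept {Opt6}.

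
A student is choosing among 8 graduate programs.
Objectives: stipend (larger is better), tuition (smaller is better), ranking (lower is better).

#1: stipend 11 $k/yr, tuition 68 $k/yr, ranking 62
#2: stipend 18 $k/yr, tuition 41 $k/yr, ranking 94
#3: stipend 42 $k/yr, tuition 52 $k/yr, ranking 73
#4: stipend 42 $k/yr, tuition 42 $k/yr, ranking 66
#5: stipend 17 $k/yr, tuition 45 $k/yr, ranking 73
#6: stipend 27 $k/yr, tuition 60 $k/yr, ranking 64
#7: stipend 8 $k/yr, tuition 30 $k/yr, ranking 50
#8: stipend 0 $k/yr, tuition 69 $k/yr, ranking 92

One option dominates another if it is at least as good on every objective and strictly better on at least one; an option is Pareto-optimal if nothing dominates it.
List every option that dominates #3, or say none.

#4

#4: stipend 42≥42, tuition 42≤52, ranking 66≤73 — dominates #3.
Others (#1, #2, #5, #6, #7, #8) are each worse than #3 on at least one objective.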